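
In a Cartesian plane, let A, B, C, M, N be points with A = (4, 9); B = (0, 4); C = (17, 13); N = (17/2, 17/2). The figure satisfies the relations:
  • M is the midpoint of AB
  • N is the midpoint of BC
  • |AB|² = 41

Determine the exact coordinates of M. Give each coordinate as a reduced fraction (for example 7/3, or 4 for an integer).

M = (2, 13/2)

1. M_x = 2  [2·M = A+B = (4, 9)+(0, 4)]
2. M_y = 13/2  [2·M = A+B = (4, 9)+(0, 4)]
   so M = (2, 13/2)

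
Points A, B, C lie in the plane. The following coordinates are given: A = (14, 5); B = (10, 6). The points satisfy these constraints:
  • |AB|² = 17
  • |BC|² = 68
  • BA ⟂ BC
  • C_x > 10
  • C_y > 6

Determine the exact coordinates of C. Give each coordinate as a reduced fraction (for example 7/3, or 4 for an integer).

1. C_x = 12  [[BA ⟂ BC ⇒ 4x-1y-34=0] ∩ [|C−(10, 6)|²=68]]
2. C_y = 14  [[BA ⟂ BC ⇒ 4x-1y-34=0] ∩ [|C−(10, 6)|²=68]]
   so C = (12, 14)

C = (12, 14)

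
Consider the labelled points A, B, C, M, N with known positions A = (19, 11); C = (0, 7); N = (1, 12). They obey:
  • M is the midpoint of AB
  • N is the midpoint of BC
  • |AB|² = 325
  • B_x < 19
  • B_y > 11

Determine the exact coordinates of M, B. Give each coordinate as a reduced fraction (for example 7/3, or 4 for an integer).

M = (21/2, 14)
B = (2, 17)

1. B_x = 2  [B = 2·N−C = 2·(1, 12)−(0, 7)]
2. B_y = 17  [B = 2·N−C = 2·(1, 12)−(0, 7)]
   so B = (2, 17)
3. M_x = 21/2  [2·M = A+B = (19, 11)+(2, 17)]
4. M_y = 14  [2·M = A+B = (19, 11)+(2, 17)]
   so M = (21/2, 14)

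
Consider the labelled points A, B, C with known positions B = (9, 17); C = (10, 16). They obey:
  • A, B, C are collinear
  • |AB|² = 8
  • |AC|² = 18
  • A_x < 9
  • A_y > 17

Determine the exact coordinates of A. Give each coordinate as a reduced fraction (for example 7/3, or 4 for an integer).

1. A_x = 7  [[A, B, C are collinear ⇒ 1x+1y-26=0] ∩ [|A−(9, 17)|²=8]]
2. A_y = 19  [[A, B, C are collinear ⇒ 1x+1y-26=0] ∩ [|A−(9, 17)|²=8]]
   so A = (7, 19)

A = (7, 19)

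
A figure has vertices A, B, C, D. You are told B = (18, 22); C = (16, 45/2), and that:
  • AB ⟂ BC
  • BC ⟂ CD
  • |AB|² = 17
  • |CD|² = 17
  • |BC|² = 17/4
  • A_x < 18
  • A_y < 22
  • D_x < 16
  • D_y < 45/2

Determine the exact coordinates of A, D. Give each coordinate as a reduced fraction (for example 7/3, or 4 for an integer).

A = (17, 18)
D = (15, 37/2)

1. A_x = 17  [[AB ⟂ BC ⇒ 2x-1/2y-25=0] ∩ [|A−(18, 22)|²=17]]
2. A_y = 18  [[AB ⟂ BC ⇒ 2x-1/2y-25=0] ∩ [|A−(18, 22)|²=17]]
   so A = (17, 18)
3. D_x = 15  [[BC ⟂ CD ⇒ -2x+1/2y+83/4=0] ∩ [|D−(16, 45/2)|²=17]]
4. D_y = 37/2  [[BC ⟂ CD ⇒ -2x+1/2y+83/4=0] ∩ [|D−(16, 45/2)|²=17]]
   so D = (15, 37/2)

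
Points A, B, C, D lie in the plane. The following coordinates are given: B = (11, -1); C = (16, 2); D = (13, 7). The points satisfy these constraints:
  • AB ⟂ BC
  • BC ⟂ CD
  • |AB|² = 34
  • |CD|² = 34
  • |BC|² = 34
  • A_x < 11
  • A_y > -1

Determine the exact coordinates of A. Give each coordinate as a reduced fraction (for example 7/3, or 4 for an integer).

A = (8, 4)

1. A_x = 8  [[AB ⟂ BC ⇒ -5x-3y+52=0] ∩ [|A−(11, -1)|²=34]]
2. A_y = 4  [[AB ⟂ BC ⇒ -5x-3y+52=0] ∩ [|A−(11, -1)|²=34]]
   so A = (8, 4)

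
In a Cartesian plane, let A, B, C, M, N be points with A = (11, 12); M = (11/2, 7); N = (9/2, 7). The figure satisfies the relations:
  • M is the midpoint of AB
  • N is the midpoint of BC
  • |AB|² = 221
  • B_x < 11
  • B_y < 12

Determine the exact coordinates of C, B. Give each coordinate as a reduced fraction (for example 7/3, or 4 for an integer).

1. B_x = 0  [B = 2·M−A = 2·(11/2, 7)−(11, 12)]
2. B_y = 2  [B = 2·M−A = 2·(11/2, 7)−(11, 12)]
   so B = (0, 2)
3. C_x = 9  [C = 2·N−B = 2·(9/2, 7)−(0, 2)]
4. C_y = 12  [C = 2·N−B = 2·(9/2, 7)−(0, 2)]
   so C = (9, 12)

C = (9, 12)
B = (0, 2)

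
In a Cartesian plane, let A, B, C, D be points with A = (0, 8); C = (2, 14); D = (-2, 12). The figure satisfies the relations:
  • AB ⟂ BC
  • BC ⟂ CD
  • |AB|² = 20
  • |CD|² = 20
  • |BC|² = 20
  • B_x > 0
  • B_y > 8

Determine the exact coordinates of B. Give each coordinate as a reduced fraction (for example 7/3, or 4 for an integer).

B = (4, 10)

1. B_x = 4  [[BC ⟂ CD ⇒ 4x+2y-36=0] ∩ [|B−(0, 8)|²=20]]
2. B_y = 10  [[BC ⟂ CD ⇒ 4x+2y-36=0] ∩ [|B−(0, 8)|²=20]]
   so B = (4, 10)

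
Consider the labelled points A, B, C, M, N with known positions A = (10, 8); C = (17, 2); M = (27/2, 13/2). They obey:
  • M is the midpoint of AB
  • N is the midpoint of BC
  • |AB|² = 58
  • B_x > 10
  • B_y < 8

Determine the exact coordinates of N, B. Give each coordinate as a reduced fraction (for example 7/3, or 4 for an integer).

N = (17, 7/2)
B = (17, 5)

1. B_x = 17  [B = 2·M−A = 2·(27/2, 13/2)−(10, 8)]
2. B_y = 5  [B = 2·M−A = 2·(27/2, 13/2)−(10, 8)]
   so B = (17, 5)
3. N_x = 17  [2·N = B+C = (17, 5)+(17, 2)]
4. N_y = 7/2  [2·N = B+C = (17, 5)+(17, 2)]
   so N = (17, 7/2)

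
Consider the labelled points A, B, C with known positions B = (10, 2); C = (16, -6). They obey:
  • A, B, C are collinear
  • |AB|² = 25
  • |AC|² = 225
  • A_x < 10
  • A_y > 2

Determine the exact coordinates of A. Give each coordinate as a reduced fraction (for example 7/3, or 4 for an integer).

1. A_x = 7  [[A, B, C are collinear ⇒ 8x+6y-92=0] ∩ [|A−(10, 2)|²=25]]
2. A_y = 6  [[A, B, C are collinear ⇒ 8x+6y-92=0] ∩ [|A−(10, 2)|²=25]]
   so A = (7, 6)

A = (7, 6)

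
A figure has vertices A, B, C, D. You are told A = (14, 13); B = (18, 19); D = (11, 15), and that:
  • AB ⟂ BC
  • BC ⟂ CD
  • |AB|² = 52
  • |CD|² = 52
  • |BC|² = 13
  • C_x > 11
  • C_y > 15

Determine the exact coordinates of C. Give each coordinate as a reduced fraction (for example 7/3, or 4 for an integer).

1. C_x = 15  [[AB ⟂ BC ⇒ 4x+6y-186=0] ∩ [|C−(11, 15)|²=52]]
2. C_y = 21  [[AB ⟂ BC ⇒ 4x+6y-186=0] ∩ [|C−(11, 15)|²=52]]
   so C = (15, 21)

C = (15, 21)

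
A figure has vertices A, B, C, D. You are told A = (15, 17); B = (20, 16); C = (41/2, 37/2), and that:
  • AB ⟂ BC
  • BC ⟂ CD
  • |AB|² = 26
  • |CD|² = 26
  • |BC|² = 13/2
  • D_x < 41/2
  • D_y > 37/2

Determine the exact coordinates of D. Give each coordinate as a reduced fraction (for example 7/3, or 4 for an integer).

1. D_x = 31/2  [[BC ⟂ CD ⇒ 1/2x+5/2y-113/2=0] ∩ [|D−(41/2, 37/2)|²=26]]
2. D_y = 39/2  [[BC ⟂ CD ⇒ 1/2x+5/2y-113/2=0] ∩ [|D−(41/2, 37/2)|²=26]]
   so D = (31/2, 39/2)

D = (31/2, 39/2)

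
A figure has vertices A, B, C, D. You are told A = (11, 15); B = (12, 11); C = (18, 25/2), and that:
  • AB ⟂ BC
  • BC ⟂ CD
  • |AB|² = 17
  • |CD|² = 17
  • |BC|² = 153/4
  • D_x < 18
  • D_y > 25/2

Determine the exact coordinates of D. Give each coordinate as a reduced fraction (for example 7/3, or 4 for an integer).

1. D_x = 17  [[BC ⟂ CD ⇒ 6x+3/2y-507/4=0] ∩ [|D−(18, 25/2)|²=17]]
2. D_y = 33/2  [[BC ⟂ CD ⇒ 6x+3/2y-507/4=0] ∩ [|D−(18, 25/2)|²=17]]
   so D = (17, 33/2)

D = (17, 33/2)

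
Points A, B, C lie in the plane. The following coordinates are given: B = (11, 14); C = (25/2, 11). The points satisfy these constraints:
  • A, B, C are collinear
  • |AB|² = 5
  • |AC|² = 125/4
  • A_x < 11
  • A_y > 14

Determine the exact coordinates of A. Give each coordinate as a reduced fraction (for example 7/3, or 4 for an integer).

A = (10, 16)

1. A_x = 10  [[A, B, C are collinear ⇒ 3x+3/2y-54=0] ∩ [|A−(11, 14)|²=5]]
2. A_y = 16  [[A, B, C are collinear ⇒ 3x+3/2y-54=0] ∩ [|A−(11, 14)|²=5]]
   so A = (10, 16)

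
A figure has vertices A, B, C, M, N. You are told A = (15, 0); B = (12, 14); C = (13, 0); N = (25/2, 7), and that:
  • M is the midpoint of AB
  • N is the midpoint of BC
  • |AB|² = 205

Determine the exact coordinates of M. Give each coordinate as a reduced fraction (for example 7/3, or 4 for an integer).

1. M_x = 27/2  [2·M = A+B = (15, 0)+(12, 14)]
2. M_y = 7  [2·M = A+B = (15, 0)+(12, 14)]
   so M = (27/2, 7)

M = (27/2, 7)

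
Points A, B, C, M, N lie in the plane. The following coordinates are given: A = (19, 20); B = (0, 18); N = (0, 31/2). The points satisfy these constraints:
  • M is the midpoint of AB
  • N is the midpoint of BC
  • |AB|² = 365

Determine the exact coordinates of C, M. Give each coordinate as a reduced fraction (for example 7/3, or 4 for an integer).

1. M_x = 19/2  [2·M = A+B = (19, 20)+(0, 18)]
2. M_y = 19  [2·M = A+B = (19, 20)+(0, 18)]
   so M = (19/2, 19)
3. C_x = 0  [C = 2·N−B = 2·(0, 31/2)−(0, 18)]
4. C_y = 13  [C = 2·N−B = 2·(0, 31/2)−(0, 18)]
   so C = (0, 13)

C = (0, 13)
M = (19/2, 19)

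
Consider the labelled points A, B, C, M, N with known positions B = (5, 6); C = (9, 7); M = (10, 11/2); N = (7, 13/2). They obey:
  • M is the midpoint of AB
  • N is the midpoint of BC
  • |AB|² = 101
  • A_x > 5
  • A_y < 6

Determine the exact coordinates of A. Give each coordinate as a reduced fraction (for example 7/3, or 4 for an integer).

A = (15, 5)

1. A_x = 15  [A = 2·M−B = 2·(10, 11/2)−(5, 6)]
2. A_y = 5  [A = 2·M−B = 2·(10, 11/2)−(5, 6)]
   so A = (15, 5)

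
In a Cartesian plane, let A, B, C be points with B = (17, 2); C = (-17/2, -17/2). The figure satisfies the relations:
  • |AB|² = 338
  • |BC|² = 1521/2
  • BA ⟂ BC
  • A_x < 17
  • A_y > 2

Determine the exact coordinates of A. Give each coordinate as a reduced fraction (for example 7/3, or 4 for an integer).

1. A_x = 10  [[BA ⟂ BC ⇒ -51/2x-21/2y+909/2=0] ∩ [|A−(17, 2)|²=338]]
2. A_y = 19  [[BA ⟂ BC ⇒ -51/2x-21/2y+909/2=0] ∩ [|A−(17, 2)|²=338]]
   so A = (10, 19)

A = (10, 19)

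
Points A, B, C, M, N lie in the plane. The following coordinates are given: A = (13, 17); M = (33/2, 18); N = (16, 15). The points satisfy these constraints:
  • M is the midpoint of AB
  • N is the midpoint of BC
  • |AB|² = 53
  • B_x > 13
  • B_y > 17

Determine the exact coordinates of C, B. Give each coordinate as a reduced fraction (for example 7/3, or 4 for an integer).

C = (12, 11)
B = (20, 19)

1. B_x = 20  [B = 2·M−A = 2·(33/2, 18)−(13, 17)]
2. B_y = 19  [B = 2·M−A = 2·(33/2, 18)−(13, 17)]
   so B = (20, 19)
3. C_x = 12  [C = 2·N−B = 2·(16, 15)−(20, 19)]
4. C_y = 11  [C = 2·N−B = 2·(16, 15)−(20, 19)]
   so C = (12, 11)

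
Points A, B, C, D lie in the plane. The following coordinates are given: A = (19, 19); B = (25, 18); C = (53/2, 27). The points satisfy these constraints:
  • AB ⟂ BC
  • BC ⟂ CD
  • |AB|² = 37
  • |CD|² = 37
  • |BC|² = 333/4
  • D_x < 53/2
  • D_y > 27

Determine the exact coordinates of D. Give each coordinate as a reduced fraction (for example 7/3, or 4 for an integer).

D = (41/2, 28)

1. D_x = 41/2  [[BC ⟂ CD ⇒ 3/2x+9y-1131/4=0] ∩ [|D−(53/2, 27)|²=37]]
2. D_y = 28  [[BC ⟂ CD ⇒ 3/2x+9y-1131/4=0] ∩ [|D−(53/2, 27)|²=37]]
   so D = (41/2, 28)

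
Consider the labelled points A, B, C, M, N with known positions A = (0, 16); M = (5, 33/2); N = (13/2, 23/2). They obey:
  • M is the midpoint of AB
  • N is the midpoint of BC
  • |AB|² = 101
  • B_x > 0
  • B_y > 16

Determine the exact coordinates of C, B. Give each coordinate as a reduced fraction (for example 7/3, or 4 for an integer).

C = (3, 6)
B = (10, 17)

1. B_x = 10  [B = 2·M−A = 2·(5, 33/2)−(0, 16)]
2. B_y = 17  [B = 2·M−A = 2·(5, 33/2)−(0, 16)]
   so B = (10, 17)
3. C_x = 3  [C = 2·N−B = 2·(13/2, 23/2)−(10, 17)]
4. C_y = 6  [C = 2·N−B = 2·(13/2, 23/2)−(10, 17)]
   so C = (3, 6)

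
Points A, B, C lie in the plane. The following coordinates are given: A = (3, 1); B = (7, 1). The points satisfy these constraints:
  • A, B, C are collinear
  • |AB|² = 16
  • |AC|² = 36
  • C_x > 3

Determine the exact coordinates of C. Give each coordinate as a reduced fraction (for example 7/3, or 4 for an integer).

1. C_x = 9  [[A, B, C are collinear ⇒ 4y-4=0] ∩ [|C−(3, 1)|²=36]]
2. C_y = 1  [[A, B, C are collinear ⇒ 4y-4=0] ∩ [|C−(3, 1)|²=36]]
   so C = (9, 1)

C = (9, 1)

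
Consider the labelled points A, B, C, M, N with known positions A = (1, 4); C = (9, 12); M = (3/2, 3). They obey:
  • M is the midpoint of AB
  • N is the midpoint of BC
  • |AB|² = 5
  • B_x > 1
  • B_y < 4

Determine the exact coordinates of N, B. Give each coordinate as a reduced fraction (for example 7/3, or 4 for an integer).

N = (11/2, 7)
B = (2, 2)

1. B_x = 2  [B = 2·M−A = 2·(3/2, 3)−(1, 4)]
2. B_y = 2  [B = 2·M−A = 2·(3/2, 3)−(1, 4)]
   so B = (2, 2)
3. N_x = 11/2  [2·N = B+C = (2, 2)+(9, 12)]
4. N_y = 7  [2·N = B+C = (2, 2)+(9, 12)]
   so N = (11/2, 7)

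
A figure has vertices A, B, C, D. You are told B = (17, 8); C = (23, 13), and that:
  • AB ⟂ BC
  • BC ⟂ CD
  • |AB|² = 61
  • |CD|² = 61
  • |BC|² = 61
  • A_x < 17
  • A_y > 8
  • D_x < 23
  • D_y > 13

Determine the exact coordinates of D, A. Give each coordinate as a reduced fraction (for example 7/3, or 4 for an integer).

1. D_x = 18  [[BC ⟂ CD ⇒ 6x+5y-203=0] ∩ [|D−(23, 13)|²=61]]
2. D_y = 19  [[BC ⟂ CD ⇒ 6x+5y-203=0] ∩ [|D−(23, 13)|²=61]]
   so D = (18, 19)
3. A_x = 12  [[AB ⟂ BC ⇒ -6x-5y+142=0] ∩ [|A−(17, 8)|²=61]]
4. A_y = 14  [[AB ⟂ BC ⇒ -6x-5y+142=0] ∩ [|A−(17, 8)|²=61]]
   so A = (12, 14)

D = (18, 19)
A = (12, 14)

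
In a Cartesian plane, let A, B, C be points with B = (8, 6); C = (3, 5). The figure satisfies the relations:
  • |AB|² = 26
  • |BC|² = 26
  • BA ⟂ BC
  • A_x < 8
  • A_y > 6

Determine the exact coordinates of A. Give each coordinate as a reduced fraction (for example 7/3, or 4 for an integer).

A = (7, 11)

1. A_x = 7  [[BA ⟂ BC ⇒ -5x-1y+46=0] ∩ [|A−(8, 6)|²=26]]
2. A_y = 11  [[BA ⟂ BC ⇒ -5x-1y+46=0] ∩ [|A−(8, 6)|²=26]]
   so A = (7, 11)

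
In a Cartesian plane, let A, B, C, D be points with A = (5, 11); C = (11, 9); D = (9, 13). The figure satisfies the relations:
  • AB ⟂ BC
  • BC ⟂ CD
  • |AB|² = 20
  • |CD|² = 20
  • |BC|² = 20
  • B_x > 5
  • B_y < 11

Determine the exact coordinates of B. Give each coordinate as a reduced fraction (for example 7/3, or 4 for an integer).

1. B_x = 7  [[BC ⟂ CD ⇒ 2x-4y+14=0] ∩ [|B−(5, 11)|²=20]]
2. B_y = 7  [[BC ⟂ CD ⇒ 2x-4y+14=0] ∩ [|B−(5, 11)|²=20]]
   so B = (7, 7)

B = (7, 7)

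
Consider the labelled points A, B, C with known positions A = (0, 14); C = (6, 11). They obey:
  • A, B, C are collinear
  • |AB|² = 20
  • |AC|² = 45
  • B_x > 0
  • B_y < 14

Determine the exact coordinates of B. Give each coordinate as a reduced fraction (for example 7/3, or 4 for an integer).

1. B_x = 4  [[A, B, C are collinear ⇒ -3x-6y+84=0] ∩ [|B−(0, 14)|²=20]]
2. B_y = 12  [[A, B, C are collinear ⇒ -3x-6y+84=0] ∩ [|B−(0, 14)|²=20]]
   so B = (4, 12)

B = (4, 12)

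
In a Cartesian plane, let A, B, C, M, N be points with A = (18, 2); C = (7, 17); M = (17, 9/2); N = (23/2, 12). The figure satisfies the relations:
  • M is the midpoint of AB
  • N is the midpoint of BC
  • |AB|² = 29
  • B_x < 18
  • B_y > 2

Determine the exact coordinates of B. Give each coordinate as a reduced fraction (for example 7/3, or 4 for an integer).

1. B_x = 16  [B = 2·M−A = 2·(17, 9/2)−(18, 2)]
2. B_y = 7  [B = 2·M−A = 2·(17, 9/2)−(18, 2)]
   so B = (16, 7)

B = (16, 7)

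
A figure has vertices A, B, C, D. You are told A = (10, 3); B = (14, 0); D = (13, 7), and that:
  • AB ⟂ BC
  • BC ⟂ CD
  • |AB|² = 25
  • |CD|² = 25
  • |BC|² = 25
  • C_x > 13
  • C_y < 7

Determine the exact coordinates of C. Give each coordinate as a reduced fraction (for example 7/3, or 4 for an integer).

1. C_x = 17  [[AB ⟂ BC ⇒ 4x-3y-56=0] ∩ [|C−(13, 7)|²=25]]
2. C_y = 4  [[AB ⟂ BC ⇒ 4x-3y-56=0] ∩ [|C−(13, 7)|²=25]]
   so C = (17, 4)

C = (17, 4)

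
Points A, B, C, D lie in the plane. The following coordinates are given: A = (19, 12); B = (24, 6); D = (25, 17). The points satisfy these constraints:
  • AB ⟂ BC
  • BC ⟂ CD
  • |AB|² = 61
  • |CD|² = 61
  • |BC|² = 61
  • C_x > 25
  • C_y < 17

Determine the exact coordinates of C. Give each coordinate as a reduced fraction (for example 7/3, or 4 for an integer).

1. C_x = 30  [[AB ⟂ BC ⇒ 5x-6y-84=0] ∩ [|C−(25, 17)|²=61]]
2. C_y = 11  [[AB ⟂ BC ⇒ 5x-6y-84=0] ∩ [|C−(25, 17)|²=61]]
   so C = (30, 11)

C = (30, 11)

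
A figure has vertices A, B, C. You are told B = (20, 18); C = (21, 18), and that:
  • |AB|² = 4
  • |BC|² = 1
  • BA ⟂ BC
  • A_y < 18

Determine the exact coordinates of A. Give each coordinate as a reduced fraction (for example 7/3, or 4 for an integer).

1. A_x = 20  [[BA ⟂ BC ⇒ 1x-20=0] ∩ [|A−(20, 18)|²=4]]
2. A_y = 16  [[BA ⟂ BC ⇒ 1x-20=0] ∩ [|A−(20, 18)|²=4]]
   so A = (20, 16)

A = (20, 16)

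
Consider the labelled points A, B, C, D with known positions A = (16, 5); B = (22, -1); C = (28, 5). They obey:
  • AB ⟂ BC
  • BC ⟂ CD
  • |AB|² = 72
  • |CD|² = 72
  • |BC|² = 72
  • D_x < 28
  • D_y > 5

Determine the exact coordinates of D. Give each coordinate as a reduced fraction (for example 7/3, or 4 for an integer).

D = (22, 11)

1. D_x = 22  [[BC ⟂ CD ⇒ 6x+6y-198=0] ∩ [|D−(28, 5)|²=72]]
2. D_y = 11  [[BC ⟂ CD ⇒ 6x+6y-198=0] ∩ [|D−(28, 5)|²=72]]
   so D = (22, 11)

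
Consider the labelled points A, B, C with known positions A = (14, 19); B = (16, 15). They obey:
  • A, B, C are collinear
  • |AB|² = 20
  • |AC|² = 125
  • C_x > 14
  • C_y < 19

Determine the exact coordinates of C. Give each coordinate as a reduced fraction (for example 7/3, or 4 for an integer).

1. C_x = 19  [[A, B, C are collinear ⇒ 4x+2y-94=0] ∩ [|C−(14, 19)|²=125]]
2. C_y = 9  [[A, B, C are collinear ⇒ 4x+2y-94=0] ∩ [|C−(14, 19)|²=125]]
   so C = (19, 9)

C = (19, 9)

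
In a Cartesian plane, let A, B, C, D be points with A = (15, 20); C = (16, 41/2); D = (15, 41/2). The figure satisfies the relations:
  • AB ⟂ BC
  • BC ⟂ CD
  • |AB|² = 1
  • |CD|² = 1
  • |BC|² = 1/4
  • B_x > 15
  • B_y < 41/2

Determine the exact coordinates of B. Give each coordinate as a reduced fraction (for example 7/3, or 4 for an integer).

1. B_x = 16  [[BC ⟂ CD ⇒ 1x-16=0] ∩ [|B−(15, 20)|²=1]]
2. B_y = 20  [[BC ⟂ CD ⇒ 1x-16=0] ∩ [|B−(15, 20)|²=1]]
   so B = (16, 20)

B = (16, 20)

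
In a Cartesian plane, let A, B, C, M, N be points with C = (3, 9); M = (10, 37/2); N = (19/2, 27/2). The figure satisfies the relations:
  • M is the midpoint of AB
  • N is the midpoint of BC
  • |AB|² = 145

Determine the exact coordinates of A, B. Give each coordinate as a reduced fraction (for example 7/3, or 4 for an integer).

A = (4, 19)
B = (16, 18)

1. B_x = 16  [B = 2·N−C = 2·(19/2, 27/2)−(3, 9)]
2. B_y = 18  [B = 2·N−C = 2·(19/2, 27/2)−(3, 9)]
   so B = (16, 18)
3. A_x = 4  [A = 2·M−B = 2·(10, 37/2)−(16, 18)]
4. A_y = 19  [A = 2·M−B = 2·(10, 37/2)−(16, 18)]
   so A = (4, 19)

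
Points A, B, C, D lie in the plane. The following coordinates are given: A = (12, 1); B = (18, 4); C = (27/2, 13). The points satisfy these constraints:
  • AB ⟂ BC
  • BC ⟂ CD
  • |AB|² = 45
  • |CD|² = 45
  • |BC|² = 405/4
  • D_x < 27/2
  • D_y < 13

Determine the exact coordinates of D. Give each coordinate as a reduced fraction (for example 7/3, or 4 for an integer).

1. D_x = 15/2  [[BC ⟂ CD ⇒ -9/2x+9y-225/4=0] ∩ [|D−(27/2, 13)|²=45]]
2. D_y = 10  [[BC ⟂ CD ⇒ -9/2x+9y-225/4=0] ∩ [|D−(27/2, 13)|²=45]]
   so D = (15/2, 10)

D = (15/2, 10)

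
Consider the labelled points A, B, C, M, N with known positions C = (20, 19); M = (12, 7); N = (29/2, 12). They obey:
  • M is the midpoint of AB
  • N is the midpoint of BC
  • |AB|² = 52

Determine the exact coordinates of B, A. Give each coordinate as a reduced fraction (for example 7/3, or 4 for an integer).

B = (9, 5)
A = (15, 9)

1. B_x = 9  [B = 2·N−C = 2·(29/2, 12)−(20, 19)]
2. B_y = 5  [B = 2·N−C = 2·(29/2, 12)−(20, 19)]
   so B = (9, 5)
3. A_x = 15  [A = 2·M−B = 2·(12, 7)−(9, 5)]
4. A_y = 9  [A = 2·M−B = 2·(12, 7)−(9, 5)]
   so A = (15, 9)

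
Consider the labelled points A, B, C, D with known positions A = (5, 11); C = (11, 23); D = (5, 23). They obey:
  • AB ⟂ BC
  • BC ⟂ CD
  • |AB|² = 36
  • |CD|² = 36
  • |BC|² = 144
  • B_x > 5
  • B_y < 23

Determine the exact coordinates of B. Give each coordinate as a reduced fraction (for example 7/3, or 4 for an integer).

B = (11, 11)

1. B_x = 11  [[BC ⟂ CD ⇒ 6x-66=0] ∩ [|B−(5, 11)|²=36]]
2. B_y = 11  [[BC ⟂ CD ⇒ 6x-66=0] ∩ [|B−(5, 11)|²=36]]
   so B = (11, 11)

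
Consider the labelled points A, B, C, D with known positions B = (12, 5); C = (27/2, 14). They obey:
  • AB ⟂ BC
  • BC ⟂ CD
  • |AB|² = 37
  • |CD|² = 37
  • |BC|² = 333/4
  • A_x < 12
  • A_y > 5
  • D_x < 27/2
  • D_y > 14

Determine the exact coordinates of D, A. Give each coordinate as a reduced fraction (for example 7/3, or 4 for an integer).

D = (15/2, 15)
A = (6, 6)

1. D_x = 15/2  [[BC ⟂ CD ⇒ 3/2x+9y-585/4=0] ∩ [|D−(27/2, 14)|²=37]]
2. D_y = 15  [[BC ⟂ CD ⇒ 3/2x+9y-585/4=0] ∩ [|D−(27/2, 14)|²=37]]
   so D = (15/2, 15)
3. A_x = 6  [[AB ⟂ BC ⇒ -3/2x-9y+63=0] ∩ [|A−(12, 5)|²=37]]
4. A_y = 6  [[AB ⟂ BC ⇒ -3/2x-9y+63=0] ∩ [|A−(12, 5)|²=37]]
   so A = (6, 6)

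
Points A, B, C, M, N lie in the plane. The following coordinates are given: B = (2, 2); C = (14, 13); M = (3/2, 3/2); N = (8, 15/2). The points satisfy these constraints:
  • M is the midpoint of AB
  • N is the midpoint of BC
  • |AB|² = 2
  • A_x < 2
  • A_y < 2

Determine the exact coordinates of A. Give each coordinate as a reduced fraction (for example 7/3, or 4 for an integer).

A = (1, 1)

1. A_x = 1  [A = 2·M−B = 2·(3/2, 3/2)−(2, 2)]
2. A_y = 1  [A = 2·M−B = 2·(3/2, 3/2)−(2, 2)]
   so A = (1, 1)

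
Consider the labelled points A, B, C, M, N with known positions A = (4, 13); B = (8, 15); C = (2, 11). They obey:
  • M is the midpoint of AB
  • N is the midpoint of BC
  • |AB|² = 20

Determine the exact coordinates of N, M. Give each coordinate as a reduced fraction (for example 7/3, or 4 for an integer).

1. M_x = 6  [2·M = A+B = (4, 13)+(8, 15)]
2. M_y = 14  [2·M = A+B = (4, 13)+(8, 15)]
   so M = (6, 14)
3. N_x = 5  [2·N = B+C = (8, 15)+(2, 11)]
4. N_y = 13  [2·N = B+C = (8, 15)+(2, 11)]
   so N = (5, 13)

N = (5, 13)
M = (6, 14)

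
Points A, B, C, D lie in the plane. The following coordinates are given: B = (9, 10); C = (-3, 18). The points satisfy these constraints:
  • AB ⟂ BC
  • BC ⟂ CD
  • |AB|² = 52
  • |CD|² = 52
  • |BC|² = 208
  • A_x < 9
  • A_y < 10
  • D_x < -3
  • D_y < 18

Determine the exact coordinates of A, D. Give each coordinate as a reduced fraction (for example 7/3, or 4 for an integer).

1. A_x = 5  [[AB ⟂ BC ⇒ 12x-8y-28=0] ∩ [|A−(9, 10)|²=52]]
2. A_y = 4  [[AB ⟂ BC ⇒ 12x-8y-28=0] ∩ [|A−(9, 10)|²=52]]
   so A = (5, 4)
3. D_x = -7  [[BC ⟂ CD ⇒ -12x+8y-180=0] ∩ [|D−(-3, 18)|²=52]]
4. D_y = 12  [[BC ⟂ CD ⇒ -12x+8y-180=0] ∩ [|D−(-3, 18)|²=52]]
   so D = (-7, 12)

A = (5, 4)
D = (-7, 12)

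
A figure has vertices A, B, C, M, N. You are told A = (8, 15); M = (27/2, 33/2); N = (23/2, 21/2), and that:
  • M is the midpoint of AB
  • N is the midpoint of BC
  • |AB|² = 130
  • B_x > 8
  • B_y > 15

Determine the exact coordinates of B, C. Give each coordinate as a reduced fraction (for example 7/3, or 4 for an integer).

B = (19, 18)
C = (4, 3)

1. B_x = 19  [B = 2·M−A = 2·(27/2, 33/2)−(8, 15)]
2. B_y = 18  [B = 2·M−A = 2·(27/2, 33/2)−(8, 15)]
   so B = (19, 18)
3. C_x = 4  [C = 2·N−B = 2·(23/2, 21/2)−(19, 18)]
4. C_y = 3  [C = 2·N−B = 2·(23/2, 21/2)−(19, 18)]
   so C = (4, 3)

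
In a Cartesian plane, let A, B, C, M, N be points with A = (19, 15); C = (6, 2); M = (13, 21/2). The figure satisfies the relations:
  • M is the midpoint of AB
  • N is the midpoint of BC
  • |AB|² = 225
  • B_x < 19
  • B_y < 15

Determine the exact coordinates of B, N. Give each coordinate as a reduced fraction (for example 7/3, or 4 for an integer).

1. B_x = 7  [B = 2·M−A = 2·(13, 21/2)−(19, 15)]
2. B_y = 6  [B = 2·M−A = 2·(13, 21/2)−(19, 15)]
   so B = (7, 6)
3. N_x = 13/2  [2·N = B+C = (7, 6)+(6, 2)]
4. N_y = 4  [2·N = B+C = (7, 6)+(6, 2)]
   so N = (13/2, 4)

B = (7, 6)
N = (13/2, 4)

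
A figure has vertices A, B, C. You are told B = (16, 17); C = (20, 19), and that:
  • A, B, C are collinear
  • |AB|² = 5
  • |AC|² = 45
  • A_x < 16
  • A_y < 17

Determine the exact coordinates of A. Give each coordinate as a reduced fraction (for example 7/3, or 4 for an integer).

1. A_x = 14  [[A, B, C are collinear ⇒ -2x+4y-36=0] ∩ [|A−(16, 17)|²=5]]
2. A_y = 16  [[A, B, C are collinear ⇒ -2x+4y-36=0] ∩ [|A−(16, 17)|²=5]]
   so A = (14, 16)

A = (14, 16)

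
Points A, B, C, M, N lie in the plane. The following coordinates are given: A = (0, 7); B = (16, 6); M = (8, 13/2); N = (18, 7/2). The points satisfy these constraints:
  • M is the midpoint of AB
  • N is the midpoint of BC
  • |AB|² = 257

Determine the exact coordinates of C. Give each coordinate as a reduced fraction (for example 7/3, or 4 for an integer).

1. C_x = 20  [C = 2·N−B = 2·(18, 7/2)−(16, 6)]
2. C_y = 1  [C = 2·N−B = 2·(18, 7/2)−(16, 6)]
   so C = (20, 1)

C = (20, 1)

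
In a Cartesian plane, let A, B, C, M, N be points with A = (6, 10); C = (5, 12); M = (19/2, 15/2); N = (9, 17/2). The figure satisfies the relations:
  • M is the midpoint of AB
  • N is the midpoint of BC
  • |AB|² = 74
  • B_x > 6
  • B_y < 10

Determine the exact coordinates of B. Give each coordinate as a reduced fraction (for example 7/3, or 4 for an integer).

B = (13, 5)

1. B_x = 13  [B = 2·M−A = 2·(19/2, 15/2)−(6, 10)]
2. B_y = 5  [B = 2·M−A = 2·(19/2, 15/2)−(6, 10)]
   so B = (13, 5)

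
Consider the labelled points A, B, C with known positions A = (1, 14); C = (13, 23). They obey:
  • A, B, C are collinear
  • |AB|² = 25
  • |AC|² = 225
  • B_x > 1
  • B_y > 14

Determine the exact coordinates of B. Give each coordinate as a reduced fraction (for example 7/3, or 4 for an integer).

B = (5, 17)

1. B_x = 5  [[A, B, C are collinear ⇒ 9x-12y+159=0] ∩ [|B−(1, 14)|²=25]]
2. B_y = 17  [[A, B, C are collinear ⇒ 9x-12y+159=0] ∩ [|B−(1, 14)|²=25]]
   so B = (5, 17)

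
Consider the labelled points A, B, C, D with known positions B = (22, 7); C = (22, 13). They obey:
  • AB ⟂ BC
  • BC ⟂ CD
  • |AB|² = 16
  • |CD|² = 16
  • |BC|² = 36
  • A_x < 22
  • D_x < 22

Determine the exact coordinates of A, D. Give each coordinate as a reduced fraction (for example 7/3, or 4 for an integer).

1. A_x = 18  [[AB ⟂ BC ⇒ -6y+42=0] ∩ [|A−(22, 7)|²=16]]
2. A_y = 7  [[AB ⟂ BC ⇒ -6y+42=0] ∩ [|A−(22, 7)|²=16]]
   so A = (18, 7)
3. D_x = 18  [[BC ⟂ CD ⇒ 6y-78=0] ∩ [|D−(22, 13)|²=16]]
4. D_y = 13  [[BC ⟂ CD ⇒ 6y-78=0] ∩ [|D−(22, 13)|²=16]]
   so D = (18, 13)

A = (18, 7)
D = (18, 13)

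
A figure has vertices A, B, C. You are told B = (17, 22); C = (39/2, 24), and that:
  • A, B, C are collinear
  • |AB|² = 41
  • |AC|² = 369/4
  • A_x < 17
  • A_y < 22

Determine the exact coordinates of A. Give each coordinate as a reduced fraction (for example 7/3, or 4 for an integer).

A = (12, 18)

1. A_x = 12  [[A, B, C are collinear ⇒ -2x+5/2y-21=0] ∩ [|A−(17, 22)|²=41]]
2. A_y = 18  [[A, B, C are collinear ⇒ -2x+5/2y-21=0] ∩ [|A−(17, 22)|²=41]]
   so A = (12, 18)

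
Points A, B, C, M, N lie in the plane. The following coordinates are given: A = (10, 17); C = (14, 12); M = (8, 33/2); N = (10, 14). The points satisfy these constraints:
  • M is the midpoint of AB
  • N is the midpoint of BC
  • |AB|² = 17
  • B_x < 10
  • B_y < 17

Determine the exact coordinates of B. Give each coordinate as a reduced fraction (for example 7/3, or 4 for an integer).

B = (6, 16)

1. B_x = 6  [B = 2·M−A = 2·(8, 33/2)−(10, 17)]
2. B_y = 16  [B = 2·M−A = 2·(8, 33/2)−(10, 17)]
   so B = (6, 16)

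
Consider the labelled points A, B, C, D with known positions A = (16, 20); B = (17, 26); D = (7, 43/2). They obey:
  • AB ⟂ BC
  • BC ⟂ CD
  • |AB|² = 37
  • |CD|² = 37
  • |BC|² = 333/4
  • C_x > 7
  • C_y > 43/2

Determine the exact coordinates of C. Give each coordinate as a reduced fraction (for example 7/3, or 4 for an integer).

1. C_x = 8  [[AB ⟂ BC ⇒ 1x+6y-173=0] ∩ [|C−(7, 43/2)|²=37]]
2. C_y = 55/2  [[AB ⟂ BC ⇒ 1x+6y-173=0] ∩ [|C−(7, 43/2)|²=37]]
   so C = (8, 55/2)

C = (8, 55/2)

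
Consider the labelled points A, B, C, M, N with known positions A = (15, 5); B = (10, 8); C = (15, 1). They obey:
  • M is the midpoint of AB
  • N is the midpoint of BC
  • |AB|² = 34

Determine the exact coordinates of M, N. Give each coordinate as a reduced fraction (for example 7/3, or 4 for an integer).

1. M_x = 25/2  [2·M = A+B = (15, 5)+(10, 8)]
2. M_y = 13/2  [2·M = A+B = (15, 5)+(10, 8)]
   so M = (25/2, 13/2)
3. N_x = 25/2  [2·N = B+C = (10, 8)+(15, 1)]
4. N_y = 9/2  [2·N = B+C = (10, 8)+(15, 1)]
   so N = (25/2, 9/2)

M = (25/2, 13/2)
N = (25/2, 9/2)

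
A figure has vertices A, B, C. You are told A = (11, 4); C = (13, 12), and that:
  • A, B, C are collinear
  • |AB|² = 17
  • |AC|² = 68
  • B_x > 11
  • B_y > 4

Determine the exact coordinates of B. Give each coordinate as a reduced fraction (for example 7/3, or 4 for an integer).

B = (12, 8)

1. B_x = 12  [[A, B, C are collinear ⇒ 8x-2y-80=0] ∩ [|B−(11, 4)|²=17]]
2. B_y = 8  [[A, B, C are collinear ⇒ 8x-2y-80=0] ∩ [|B−(11, 4)|²=17]]
   so B = (12, 8)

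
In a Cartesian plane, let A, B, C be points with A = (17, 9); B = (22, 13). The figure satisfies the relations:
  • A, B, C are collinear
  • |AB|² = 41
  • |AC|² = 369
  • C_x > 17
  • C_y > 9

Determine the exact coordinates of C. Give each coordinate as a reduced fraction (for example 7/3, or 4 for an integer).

1. C_x = 32  [[A, B, C are collinear ⇒ -4x+5y+23=0] ∩ [|C−(17, 9)|²=369]]
2. C_y = 21  [[A, B, C are collinear ⇒ -4x+5y+23=0] ∩ [|C−(17, 9)|²=369]]
   so C = (32, 21)

C = (32, 21)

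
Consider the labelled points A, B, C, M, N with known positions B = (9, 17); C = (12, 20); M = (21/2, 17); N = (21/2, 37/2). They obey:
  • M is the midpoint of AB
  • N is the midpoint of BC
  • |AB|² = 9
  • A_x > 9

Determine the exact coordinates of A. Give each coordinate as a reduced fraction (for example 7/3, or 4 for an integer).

1. A_x = 12  [A = 2·M−B = 2·(21/2, 17)−(9, 17)]
2. A_y = 17  [A = 2·M−B = 2·(21/2, 17)−(9, 17)]
   so A = (12, 17)

A = (12, 17)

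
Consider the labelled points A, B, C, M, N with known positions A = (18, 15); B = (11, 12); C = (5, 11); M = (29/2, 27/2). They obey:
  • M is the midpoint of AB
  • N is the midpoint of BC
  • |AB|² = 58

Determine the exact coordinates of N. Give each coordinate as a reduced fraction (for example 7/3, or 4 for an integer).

N = (8, 23/2)

1. N_x = 8  [2·N = B+C = (11, 12)+(5, 11)]
2. N_y = 23/2  [2·N = B+C = (11, 12)+(5, 11)]
   so N = (8, 23/2)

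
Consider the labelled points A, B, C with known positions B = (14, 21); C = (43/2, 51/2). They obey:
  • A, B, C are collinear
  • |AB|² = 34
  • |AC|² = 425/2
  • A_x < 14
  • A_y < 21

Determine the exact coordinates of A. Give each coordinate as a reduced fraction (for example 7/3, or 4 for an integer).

1. A_x = 9  [[A, B, C are collinear ⇒ -9/2x+15/2y-189/2=0] ∩ [|A−(14, 21)|²=34]]
2. A_y = 18  [[A, B, C are collinear ⇒ -9/2x+15/2y-189/2=0] ∩ [|A−(14, 21)|²=34]]
   so A = (9, 18)

A = (9, 18)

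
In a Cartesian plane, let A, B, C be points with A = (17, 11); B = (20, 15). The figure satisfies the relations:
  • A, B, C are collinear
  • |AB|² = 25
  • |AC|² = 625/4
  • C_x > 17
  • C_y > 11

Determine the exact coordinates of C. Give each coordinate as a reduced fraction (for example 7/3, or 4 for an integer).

1. C_x = 49/2  [[A, B, C are collinear ⇒ -4x+3y+35=0] ∩ [|C−(17, 11)|²=625/4]]
2. C_y = 21  [[A, B, C are collinear ⇒ -4x+3y+35=0] ∩ [|C−(17, 11)|²=625/4]]
   so C = (49/2, 21)

C = (49/2, 21)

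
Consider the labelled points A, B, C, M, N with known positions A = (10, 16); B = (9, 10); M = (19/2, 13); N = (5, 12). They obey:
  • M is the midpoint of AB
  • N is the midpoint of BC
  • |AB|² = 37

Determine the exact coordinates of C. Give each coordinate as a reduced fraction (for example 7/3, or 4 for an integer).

C = (1, 14)

1. C_x = 1  [C = 2·N−B = 2·(5, 12)−(9, 10)]
2. C_y = 14  [C = 2·N−B = 2·(5, 12)−(9, 10)]
   so C = (1, 14)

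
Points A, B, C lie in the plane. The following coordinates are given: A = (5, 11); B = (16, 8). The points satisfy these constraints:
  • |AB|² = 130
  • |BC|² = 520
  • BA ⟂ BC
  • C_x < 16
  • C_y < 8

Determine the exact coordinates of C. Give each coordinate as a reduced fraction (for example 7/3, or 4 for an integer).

C = (10, -14)

1. C_x = 10  [[BA ⟂ BC ⇒ -11x+3y+152=0] ∩ [|C−(16, 8)|²=520]]
2. C_y = -14  [[BA ⟂ BC ⇒ -11x+3y+152=0] ∩ [|C−(16, 8)|²=520]]
   so C = (10, -14)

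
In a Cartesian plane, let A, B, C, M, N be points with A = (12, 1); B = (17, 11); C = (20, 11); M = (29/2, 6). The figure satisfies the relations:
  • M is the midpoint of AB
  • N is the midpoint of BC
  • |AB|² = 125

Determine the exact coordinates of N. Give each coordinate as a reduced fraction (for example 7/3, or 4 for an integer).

N = (37/2, 11)

1. N_x = 37/2  [2·N = B+C = (17, 11)+(20, 11)]
2. N_y = 11  [2·N = B+C = (17, 11)+(20, 11)]
   so N = (37/2, 11)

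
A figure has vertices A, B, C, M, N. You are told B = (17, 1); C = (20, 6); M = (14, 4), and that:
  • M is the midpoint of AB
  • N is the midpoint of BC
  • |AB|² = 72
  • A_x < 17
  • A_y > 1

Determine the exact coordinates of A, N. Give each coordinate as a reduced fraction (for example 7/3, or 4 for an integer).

A = (11, 7)
N = (37/2, 7/2)

1. A_x = 11  [A = 2·M−B = 2·(14, 4)−(17, 1)]
2. A_y = 7  [A = 2·M−B = 2·(14, 4)−(17, 1)]
   so A = (11, 7)
3. N_x = 37/2  [2·N = B+C = (17, 1)+(20, 6)]
4. N_y = 7/2  [2·N = B+C = (17, 1)+(20, 6)]
   so N = (37/2, 7/2)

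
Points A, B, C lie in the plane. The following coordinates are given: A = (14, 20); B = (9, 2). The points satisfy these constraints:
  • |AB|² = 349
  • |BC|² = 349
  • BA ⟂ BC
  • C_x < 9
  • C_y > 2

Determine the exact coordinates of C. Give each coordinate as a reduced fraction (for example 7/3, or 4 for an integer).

C = (-9, 7)

1. C_x = -9  [[BA ⟂ BC ⇒ 5x+18y-81=0] ∩ [|C−(9, 2)|²=349]]
2. C_y = 7  [[BA ⟂ BC ⇒ 5x+18y-81=0] ∩ [|C−(9, 2)|²=349]]
   so C = (-9, 7)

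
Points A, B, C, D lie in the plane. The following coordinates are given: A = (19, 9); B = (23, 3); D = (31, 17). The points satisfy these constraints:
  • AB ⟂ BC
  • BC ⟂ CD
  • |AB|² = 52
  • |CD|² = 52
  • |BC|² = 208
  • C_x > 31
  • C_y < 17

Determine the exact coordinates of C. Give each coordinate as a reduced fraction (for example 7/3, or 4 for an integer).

1. C_x = 35  [[AB ⟂ BC ⇒ 4x-6y-74=0] ∩ [|C−(31, 17)|²=52]]
2. C_y = 11  [[AB ⟂ BC ⇒ 4x-6y-74=0] ∩ [|C−(31, 17)|²=52]]
   so C = (35, 11)

C = (35, 11)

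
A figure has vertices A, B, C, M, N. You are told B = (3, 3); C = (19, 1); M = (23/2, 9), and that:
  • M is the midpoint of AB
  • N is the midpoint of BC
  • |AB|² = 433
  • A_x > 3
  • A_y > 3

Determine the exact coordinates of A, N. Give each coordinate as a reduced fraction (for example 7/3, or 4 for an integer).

1. A_x = 20  [A = 2·M−B = 2·(23/2, 9)−(3, 3)]
2. A_y = 15  [A = 2·M−B = 2·(23/2, 9)−(3, 3)]
   so A = (20, 15)
3. N_x = 11  [2·N = B+C = (3, 3)+(19, 1)]
4. N_y = 2  [2·N = B+C = (3, 3)+(19, 1)]
   so N = (11, 2)

A = (20, 15)
N = (11, 2)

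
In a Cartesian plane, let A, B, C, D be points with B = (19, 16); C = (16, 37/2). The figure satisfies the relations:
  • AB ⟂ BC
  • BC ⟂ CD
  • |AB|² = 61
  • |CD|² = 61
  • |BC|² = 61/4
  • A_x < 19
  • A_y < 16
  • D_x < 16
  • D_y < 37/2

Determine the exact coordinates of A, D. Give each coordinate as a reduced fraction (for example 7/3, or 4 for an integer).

1. A_x = 14  [[AB ⟂ BC ⇒ 3x-5/2y-17=0] ∩ [|A−(19, 16)|²=61]]
2. A_y = 10  [[AB ⟂ BC ⇒ 3x-5/2y-17=0] ∩ [|A−(19, 16)|²=61]]
   so A = (14, 10)
3. D_x = 11  [[BC ⟂ CD ⇒ -3x+5/2y+7/4=0] ∩ [|D−(16, 37/2)|²=61]]
4. D_y = 25/2  [[BC ⟂ CD ⇒ -3x+5/2y+7/4=0] ∩ [|D−(16, 37/2)|²=61]]
   so D = (11, 25/2)

A = (14, 10)
D = (11, 25/2)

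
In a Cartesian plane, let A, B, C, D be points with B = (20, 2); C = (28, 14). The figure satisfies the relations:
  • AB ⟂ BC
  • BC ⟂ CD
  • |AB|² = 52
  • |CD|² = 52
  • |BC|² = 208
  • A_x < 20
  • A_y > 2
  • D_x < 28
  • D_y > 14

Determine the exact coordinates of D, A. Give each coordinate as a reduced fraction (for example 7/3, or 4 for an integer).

D = (22, 18)
A = (14, 6)

1. D_x = 22  [[BC ⟂ CD ⇒ 8x+12y-392=0] ∩ [|D−(28, 14)|²=52]]
2. D_y = 18  [[BC ⟂ CD ⇒ 8x+12y-392=0] ∩ [|D−(28, 14)|²=52]]
   so D = (22, 18)
3. A_x = 14  [[AB ⟂ BC ⇒ -8x-12y+184=0] ∩ [|A−(20, 2)|²=52]]
4. A_y = 6  [[AB ⟂ BC ⇒ -8x-12y+184=0] ∩ [|A−(20, 2)|²=52]]
   so A = (14, 6)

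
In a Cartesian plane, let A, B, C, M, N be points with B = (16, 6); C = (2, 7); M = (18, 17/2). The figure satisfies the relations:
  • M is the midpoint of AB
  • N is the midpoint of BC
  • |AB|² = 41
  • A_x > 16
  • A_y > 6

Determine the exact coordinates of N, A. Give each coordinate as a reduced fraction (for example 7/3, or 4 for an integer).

N = (9, 13/2)
A = (20, 11)

1. A_x = 20  [A = 2·M−B = 2·(18, 17/2)−(16, 6)]
2. A_y = 11  [A = 2·M−B = 2·(18, 17/2)−(16, 6)]
   so A = (20, 11)
3. N_x = 9  [2·N = B+C = (16, 6)+(2, 7)]
4. N_y = 13/2  [2·N = B+C = (16, 6)+(2, 7)]
   so N = (9, 13/2)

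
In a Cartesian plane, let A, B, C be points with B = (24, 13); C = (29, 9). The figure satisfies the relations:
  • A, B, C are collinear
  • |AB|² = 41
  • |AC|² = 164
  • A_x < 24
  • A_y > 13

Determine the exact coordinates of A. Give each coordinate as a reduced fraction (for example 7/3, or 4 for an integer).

1. A_x = 19  [[A, B, C are collinear ⇒ 4x+5y-161=0] ∩ [|A−(24, 13)|²=41]]
2. A_y = 17  [[A, B, C are collinear ⇒ 4x+5y-161=0] ∩ [|A−(24, 13)|²=41]]
   so A = (19, 17)

A = (19, 17)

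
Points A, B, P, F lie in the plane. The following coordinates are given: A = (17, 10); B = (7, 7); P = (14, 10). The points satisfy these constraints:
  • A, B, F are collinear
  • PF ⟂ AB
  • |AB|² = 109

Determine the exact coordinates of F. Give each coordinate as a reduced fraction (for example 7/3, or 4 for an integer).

F = (1553/109, 1000/109)

1. F_x = 1553/109  [[A, B, F are collinear ⇒ 3x-10y+49=0] ∩ [PF ⟂ AB ⇒ -10x-3y+170=0]]
2. F_y = 1000/109  [[A, B, F are collinear ⇒ 3x-10y+49=0] ∩ [PF ⟂ AB ⇒ -10x-3y+170=0]]
   so F = (1553/109, 1000/109)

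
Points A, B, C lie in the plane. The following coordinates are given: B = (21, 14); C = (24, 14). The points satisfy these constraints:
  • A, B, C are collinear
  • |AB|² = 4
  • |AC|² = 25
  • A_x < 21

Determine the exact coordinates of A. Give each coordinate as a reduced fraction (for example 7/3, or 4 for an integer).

1. A_x = 19  [[A, B, C are collinear ⇒ 3y-42=0] ∩ [|A−(21, 14)|²=4]]
2. A_y = 14  [[A, B, C are collinear ⇒ 3y-42=0] ∩ [|A−(21, 14)|²=4]]
   so A = (19, 14)

A = (19, 14)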